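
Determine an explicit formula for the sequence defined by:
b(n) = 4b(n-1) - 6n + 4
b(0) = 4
First-order linear with linear forcing.
Homogeneous solution: b_h(n) = A·(4)^n.
Try particular b_p(n) = pn + q. Substituting:
  pn + q = 4(p(n-1) + q) - 6n + 4.
Matching the n-coefficient: p = 4p - 6 ⇒ p = 2.
Matching constants: q = -4p + 4q + 4 ⇒ q = \frac{4}{3}.
General: b(n) = A·(4)^n + 2 n + \frac{4}{3}.
Apply b(0) = 4: A + \frac{4}{3} = 4 ⇒ A = \frac{8}{3}.
So b(n) = \frac{8 \cdot 4^{n}}{3} + 2 n + \frac{4}{3}.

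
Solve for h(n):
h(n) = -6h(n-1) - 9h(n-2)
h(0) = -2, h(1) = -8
Characteristic equation: x² + 6x + 9 = 0, which is (x - (-3))².
Repeated root r = -3.
General solution: h(n) = (A + Bn)·(-3)^n.
From h(0) = -2: A = -2.
From h(1) = -8: (A + B)·(-3) = -8 ⇒ B = \frac{14}{3}.
So h(n) = \left(\frac{14 n}{3} - 2\right) \cdot (-3)^n.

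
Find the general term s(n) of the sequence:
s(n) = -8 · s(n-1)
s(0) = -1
Pure geometric recurrence with ratio -8.
By induction s(n) = s(0) · (-8)^n = - \left(-8\right)^{n}.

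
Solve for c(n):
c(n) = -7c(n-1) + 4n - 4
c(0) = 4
First-order linear with linear forcing.
Homogeneous solution: c_h(n) = A·(-7)^n.
Try particular c_p(n) = pn + q. Substituting:
  pn + q = -7(p(n-1) + q) + 4n - 4.
Matching the n-coefficient: p = -7p + 4 ⇒ p = \frac{1}{2}.
Matching constants: q = 7p - 7q - 4 ⇒ q = - \frac{1}{16}.
General: c(n) = A·(-7)^n + \frac{n}{2} - \frac{1}{16}.
Apply c(0) = 4: A - \frac{1}{16} = 4 ⇒ A = \frac{65}{16}.
So c(n) = \frac{65 \left(-7\right)^{n}}{16} + \frac{n}{2} - \frac{1}{16}.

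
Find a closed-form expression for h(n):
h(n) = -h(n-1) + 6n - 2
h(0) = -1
First-order linear with linear forcing.
Homogeneous solution: h_h(n) = A·(-1)^n.
Try particular h_p(n) = pn + q. Substituting:
  pn + q = -(p(n-1) + q) + 6n - 2.
Matching the n-coefficient: p = -p + 6 ⇒ p = 3.
Matching constants: q = p - q - 2 ⇒ q = \frac{1}{2}.
General: h(n) = A·(-1)^n + 3 n + \frac{1}{2}.
Apply h(0) = -1: A + \frac{1}{2} = -1 ⇒ A = - \frac{3}{2}.
So h(n) = - \frac{3 \left(-1\right)^{n}}{2} + 3 n + \frac{1}{2}.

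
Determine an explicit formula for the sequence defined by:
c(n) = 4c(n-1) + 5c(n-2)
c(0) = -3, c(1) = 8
Characteristic equation: x² - 4x - 5 = 0, which factors as (x - (5))(x - (-1)) = 0.
Roots r₁ = 5, r₂ = -1 (distinct).
General solution: c(n) = A·(5)^n + B·(-1)^n.
From c(0) = -3: A + B = -3.
From c(1) = 8: 5A - B = 8.
Solving: A = \frac{5}{6}, B = - \frac{23}{6}.
So c(n) = - \frac{23 \left(-1\right)^{n}}{6} + \frac{5 \cdot 5^{n}}{6}.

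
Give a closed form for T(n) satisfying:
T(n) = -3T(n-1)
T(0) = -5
This is a homogeneous first-order recurrence with ratio -3.
By induction T(n) = T(0) · (-3)^n = - 5 \left(-3\right)^{n}.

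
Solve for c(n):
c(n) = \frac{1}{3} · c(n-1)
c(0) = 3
Pure geometric recurrence with ratio \frac{1}{3}.
By induction c(n) = c(0) · (\frac{1}{3})^n = 3 \cdot 3^{- n}.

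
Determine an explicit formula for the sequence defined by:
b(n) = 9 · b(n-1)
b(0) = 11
Pure geometric recurrence with ratio 9.
By induction b(n) = b(0) · (9)^n = 11 \cdot 9^{n}.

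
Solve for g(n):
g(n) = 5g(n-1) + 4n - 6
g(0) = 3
First-order linear with linear forcing.
Homogeneous solution: g_h(n) = A·(5)^n.
Try particular g_p(n) = pn + q. Substituting:
  pn + q = 5(p(n-1) + q) + 4n - 6.
Matching the n-coefficient: p = 5p + 4 ⇒ p = -1.
Matching constants: q = -5p + 5q - 6 ⇒ q = \frac{1}{4}.
General: g(n) = A·(5)^n - n + \frac{1}{4}.
Apply g(0) = 3: A + \frac{1}{4} = 3 ⇒ A = \frac{11}{4}.
So g(n) = \frac{11 \cdot 5^{n}}{4} - n + \frac{1}{4}.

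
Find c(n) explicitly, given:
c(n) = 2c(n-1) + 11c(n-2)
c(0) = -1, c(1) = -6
Characteristic equation: x² - 2x - 11 = 0.
Discriminant Δ = (2)² + 4·(11) = 48.
Roots r₁,₂ = (2 ± √48)/2, so r₁ = 1 + 2 \sqrt{3}, r₂ = 1 - 2 \sqrt{3}.
General solution: c(n) = A·r₁^n + B·r₂^n.
From the initial conditions, A + B = -1 and r₁A + r₂B = -6.
Since r₁ - r₂ = √48: A = (-6 - (-1)r₂)/√48 = - \frac{5 \sqrt{3}}{12} - \frac{1}{2}, and B = -1 - A = - \frac{1}{2} + \frac{5 \sqrt{3}}{12}.
So c(n) = \left(- \frac{5 \sqrt{3}}{12} - \frac{1}{2}\right)\left(1 + 2 \sqrt{3}\right)^n + \left(- \frac{1}{2} + \frac{5 \sqrt{3}}{12}\right)\left(1 - 2 \sqrt{3}\right)^n.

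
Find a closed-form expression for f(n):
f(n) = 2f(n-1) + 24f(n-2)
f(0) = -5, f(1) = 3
Characteristic equation: x² - 2x - 24 = 0, which factors as (x - (6))(x - (-4)) = 0.
Roots r₁ = 6, r₂ = -4 (distinct).
General solution: f(n) = A·(6)^n + B·(-4)^n.
From f(0) = -5: A + B = -5.
From f(1) = 3: 6A - 4B = 3.
Solving: A = - \frac{17}{10}, B = - \frac{33}{10}.
So f(n) = - \frac{33 \left(-4\right)^{n}}{10} - \frac{17 \cdot 6^{n}}{10}.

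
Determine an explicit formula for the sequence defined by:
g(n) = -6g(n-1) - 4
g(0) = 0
First-order linear non-homogeneous.
Homogeneous solution: g_h(n) = A·(-6)^n.
Try constant particular solution g_p = K: K = -6K - 4 ⇒ K = - \frac{4}{7}.
General: g(n) = A·(-6)^n - \frac{4}{7}.
Apply g(0) = 0: A - \frac{4}{7} = 0 ⇒ A = \frac{4}{7}.
So g(n) = \frac{4 \left(-6\right)^{n}}{7} - \frac{4}{7}.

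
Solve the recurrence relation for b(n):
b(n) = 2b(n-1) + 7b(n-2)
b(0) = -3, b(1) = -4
Characteristic equation: x² - 2x - 7 = 0.
Discriminant Δ = (2)² + 4·(7) = 32.
Roots r₁,₂ = (2 ± √32)/2, so r₁ = 1 + 2 \sqrt{2}, r₂ = 1 - 2 \sqrt{2}.
General solution: b(n) = A·r₁^n + B·r₂^n.
From the initial conditions, A + B = -3 and r₁A + r₂B = -4.
Since r₁ - r₂ = √32: A = (-4 - (-3)r₂)/√32 = - \frac{3}{2} - \frac{\sqrt{2}}{8}, and B = -3 - A = - \frac{3}{2} + \frac{\sqrt{2}}{8}.
So b(n) = \left(- \frac{3}{2} - \frac{\sqrt{2}}{8}\right)\left(1 + 2 \sqrt{2}\right)^n + \left(- \frac{3}{2} + \frac{\sqrt{2}}{8}\right)\left(1 - 2 \sqrt{2}\right)^n.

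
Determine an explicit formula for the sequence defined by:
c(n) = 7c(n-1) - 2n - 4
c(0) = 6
First-order linear with linear forcing.
Homogeneous solution: c_h(n) = A·(7)^n.
Try particular c_p(n) = pn + q. Substituting:
  pn + q = 7(p(n-1) + q) - 2n - 4.
Matching the n-coefficient: p = 7p - 2 ⇒ p = \frac{1}{3}.
Matching constants: q = -7p + 7q - 4 ⇒ q = \frac{19}{18}.
General: c(n) = A·(7)^n + \frac{n}{3} + \frac{19}{18}.
Apply c(0) = 6: A + \frac{19}{18} = 6 ⇒ A = \frac{89}{18}.
So c(n) = \frac{89 \cdot 7^{n}}{18} + \frac{n}{3} + \frac{19}{18}.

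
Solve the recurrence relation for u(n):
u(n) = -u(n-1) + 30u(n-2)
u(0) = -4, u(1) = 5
Characteristic equation: x² + x - 30 = 0, which factors as (x - (5))(x - (-6)) = 0.
Roots r₁ = 5, r₂ = -6 (distinct).
General solution: u(n) = A·(5)^n + B·(-6)^n.
From u(0) = -4: A + B = -4.
From u(1) = 5: 5A - 6B = 5.
Solving: A = - \frac{19}{11}, B = - \frac{25}{11}.
So u(n) = - \frac{25 \left(-6\right)^{n}}{11} - \frac{19 \cdot 5^{n}}{11}.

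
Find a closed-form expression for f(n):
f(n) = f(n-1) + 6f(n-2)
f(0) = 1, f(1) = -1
Characteristic equation: x² - x - 6 = 0, which factors as (x - (-2))(x - (3)) = 0.
Roots r₁ = -2, r₂ = 3 (distinct).
General solution: f(n) = A·(-2)^n + B·(3)^n.
From f(0) = 1: A + B = 1.
From f(1) = -1: -2A + 3B = -1.
Solving: A = \frac{4}{5}, B = \frac{1}{5}.
So f(n) = \frac{4 \left(-2\right)^{n}}{5} + \frac{3^{n}}{5}.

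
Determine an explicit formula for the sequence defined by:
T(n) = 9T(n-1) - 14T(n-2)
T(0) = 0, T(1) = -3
Characteristic equation: x² - 9x + 14 = 0, which factors as (x - (2))(x - (7)) = 0.
Roots r₁ = 2, r₂ = 7 (distinct).
General solution: T(n) = A·(2)^n + B·(7)^n.
From T(0) = 0: A + B = 0.
From T(1) = -3: 2A + 7B = -3.
Solving: A = \frac{3}{5}, B = - \frac{3}{5}.
So T(n) = \frac{3 \cdot 2^{n}}{5} - \frac{3 \cdot 7^{n}}{5}.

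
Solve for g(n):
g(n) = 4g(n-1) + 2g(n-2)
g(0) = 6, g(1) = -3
Characteristic equation: x² - 4x - 2 = 0.
Discriminant Δ = (4)² + 4·(2) = 24.
Roots r₁,₂ = (4 ± √24)/2, so r₁ = 2 + \sqrt{6}, r₂ = 2 - \sqrt{6}.
General solution: g(n) = A·r₁^n + B·r₂^n.
From the initial conditions, A + B = 6 and r₁A + r₂B = -3.
Since r₁ - r₂ = √24: A = (-3 - (6)r₂)/√24 = 3 - \frac{5 \sqrt{6}}{4}, and B = 6 - A = 3 + \frac{5 \sqrt{6}}{4}.
So g(n) = \left(3 - \frac{5 \sqrt{6}}{4}\right)\left(2 + \sqrt{6}\right)^n + \left(3 + \frac{5 \sqrt{6}}{4}\right)\left(2 - \sqrt{6}\right)^n.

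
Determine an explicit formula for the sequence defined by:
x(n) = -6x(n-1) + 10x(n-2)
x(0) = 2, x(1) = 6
Characteristic equation: x² + 6x - 10 = 0.
Discriminant Δ = (-6)² + 4·(10) = 76.
Roots r₁,₂ = (-6 ± √76)/2, so r₁ = -3 + \sqrt{19}, r₂ = - \sqrt{19} - 3.
General solution: x(n) = A·r₁^n + B·r₂^n.
From the initial conditions, A + B = 2 and r₁A + r₂B = 6.
Since r₁ - r₂ = √76: A = (6 - (2)r₂)/√76 = 1 + \frac{6 \sqrt{19}}{19}, and B = 2 - A = 1 - \frac{6 \sqrt{19}}{19}.
So x(n) = \left(1 + \frac{6 \sqrt{19}}{19}\right)\left(-3 + \sqrt{19}\right)^n + \left(1 - \frac{6 \sqrt{19}}{19}\right)\left(- \sqrt{19} - 3\right)^n.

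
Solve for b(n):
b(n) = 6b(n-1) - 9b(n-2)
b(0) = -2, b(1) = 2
Characteristic equation: x² - 6x + 9 = 0, which is (x - (3))².
Repeated root r = 3.
General solution: b(n) = (A + Bn)·(3)^n.
From b(0) = -2: A = -2.
From b(1) = 2: (A + B)·(3) = 2 ⇒ B = \frac{8}{3}.
So b(n) = \left(\frac{8 n}{3} - 2\right) \cdot (3)^n.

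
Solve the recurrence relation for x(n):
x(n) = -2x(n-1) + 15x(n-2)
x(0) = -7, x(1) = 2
Characteristic equation: x² + 2x - 15 = 0, which factors as (x - (-5))(x - (3)) = 0.
Roots r₁ = -5, r₂ = 3 (distinct).
General solution: x(n) = A·(-5)^n + B·(3)^n.
From x(0) = -7: A + B = -7.
From x(1) = 2: -5A + 3B = 2.
Solving: A = - \frac{23}{8}, B = - \frac{33}{8}.
So x(n) = - \frac{23 \left(-5\right)^{n}}{8} - \frac{33 \cdot 3^{n}}{8}.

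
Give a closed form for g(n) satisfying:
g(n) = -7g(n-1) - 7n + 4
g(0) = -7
First-order linear with linear forcing.
Homogeneous solution: g_h(n) = A·(-7)^n.
Try particular g_p(n) = pn + q. Substituting:
  pn + q = -7(p(n-1) + q) - 7n + 4.
Matching the n-coefficient: p = -7p - 7 ⇒ p = - \frac{7}{8}.
Matching constants: q = 7p - 7q + 4 ⇒ q = - \frac{17}{64}.
General: g(n) = A·(-7)^n - \frac{7 n}{8} - \frac{17}{64}.
Apply g(0) = -7: A - \frac{17}{64} = -7 ⇒ A = - \frac{431}{64}.
So g(n) = - \frac{431 \left(-7\right)^{n}}{64} - \frac{7 n}{8} - \frac{17}{64}.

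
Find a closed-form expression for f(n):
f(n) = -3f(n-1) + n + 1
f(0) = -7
First-order linear with linear forcing.
Homogeneous solution: f_h(n) = A·(-3)^n.
Try particular f_p(n) = pn + q. Substituting:
  pn + q = -3(p(n-1) + q) + n + 1.
Matching the n-coefficient: p = -3p + 1 ⇒ p = \frac{1}{4}.
Matching constants: q = 3p - 3q + 1 ⇒ q = \frac{7}{16}.
General: f(n) = A·(-3)^n + \frac{n}{4} + \frac{7}{16}.
Apply f(0) = -7: A + \frac{7}{16} = -7 ⇒ A = - \frac{119}{16}.
So f(n) = - \frac{119 \left(-3\right)^{n}}{16} + \frac{n}{4} + \frac{7}{16}.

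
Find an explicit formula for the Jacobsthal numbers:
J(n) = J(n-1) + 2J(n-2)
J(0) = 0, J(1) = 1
This is the Jacobsthal sequence.
Characteristic equation: x² - x - 2 = 0; roots r₁ = 2, r₂ = -1.
General: J(n) = A·r₁^n + B·r₂^n. Solving with J(0)=0, J(1)=1 gives A = \frac{1}{3}, B = - \frac{1}{3}.
So J(n) = - \frac{\left(-1\right)^{n}}{3} + \frac{2^{n}}{3}.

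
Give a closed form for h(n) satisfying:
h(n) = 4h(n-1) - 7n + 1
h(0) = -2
First-order linear with linear forcing.
Homogeneous solution: h_h(n) = A·(4)^n.
Try particular h_p(n) = pn + q. Substituting:
  pn + q = 4(p(n-1) + q) - 7n + 1.
Matching the n-coefficient: p = 4p - 7 ⇒ p = \frac{7}{3}.
Matching constants: q = -4p + 4q + 1 ⇒ q = \frac{25}{9}.
General: h(n) = A·(4)^n + \frac{7 n}{3} + \frac{25}{9}.
Apply h(0) = -2: A + \frac{25}{9} = -2 ⇒ A = - \frac{43}{9}.
So h(n) = - \frac{43 \cdot 4^{n}}{9} + \frac{7 n}{3} + \frac{25}{9}.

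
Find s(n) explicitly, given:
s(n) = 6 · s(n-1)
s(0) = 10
Pure geometric recurrence with ratio 6.
By induction s(n) = s(0) · (6)^n = 10 \cdot 6^{n}.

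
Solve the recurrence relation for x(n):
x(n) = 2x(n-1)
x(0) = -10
This is a homogeneous first-order recurrence with ratio 2.
By induction x(n) = x(0) · (2)^n = - 10 \cdot 2^{n}.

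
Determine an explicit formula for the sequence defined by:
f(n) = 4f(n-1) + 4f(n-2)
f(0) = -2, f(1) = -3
Characteristic equation: x² - 4x - 4 = 0.
Discriminant Δ = (4)² + 4·(4) = 32.
Roots r₁,₂ = (4 ± √32)/2, so r₁ = 2 + 2 \sqrt{2}, r₂ = 2 - 2 \sqrt{2}.
General solution: f(n) = A·r₁^n + B·r₂^n.
From the initial conditions, A + B = -2 and r₁A + r₂B = -3.
Since r₁ - r₂ = √32: A = (-3 - (-2)r₂)/√32 = -1 + \frac{\sqrt{2}}{8}, and B = -2 - A = -1 - \frac{\sqrt{2}}{8}.
So f(n) = \left(-1 + \frac{\sqrt{2}}{8}\right)\left(2 + 2 \sqrt{2}\right)^n + \left(-1 - \frac{\sqrt{2}}{8}\right)\left(2 - 2 \sqrt{2}\right)^n.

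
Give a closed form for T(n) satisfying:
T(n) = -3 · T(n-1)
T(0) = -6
Pure geometric recurrence with ratio -3.
By induction T(n) = T(0) · (-3)^n = - 6 \left(-3\right)^{n}.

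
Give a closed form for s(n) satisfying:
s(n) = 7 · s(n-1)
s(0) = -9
Pure geometric recurrence with ratio 7.
By induction s(n) = s(0) · (7)^n = - 9 \cdot 7^{n}.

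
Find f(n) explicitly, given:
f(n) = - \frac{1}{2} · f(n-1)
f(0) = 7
Pure geometric recurrence with ratio - \frac{1}{2}.
By induction f(n) = f(0) · (- \frac{1}{2})^n = 7 \left(- \frac{1}{2}\right)^{n}.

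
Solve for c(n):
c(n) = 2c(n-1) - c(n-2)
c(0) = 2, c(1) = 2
Characteristic equation: x² - 2x + 1 = 0, which is (x - (1))².
Repeated root r = 1.
General solution: c(n) = (A + Bn)·(1)^n.
From c(0) = 2: A = 2.
From c(1) = 2: (A + B)·(1) = 2 ⇒ B = 0.
So c(n) = \left(2\right) \cdot (1)^n.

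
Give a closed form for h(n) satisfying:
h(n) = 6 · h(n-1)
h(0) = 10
Pure geometric recurrence with ratio 6.
By induction h(n) = h(0) · (6)^n = 10 \cdot 6^{n}.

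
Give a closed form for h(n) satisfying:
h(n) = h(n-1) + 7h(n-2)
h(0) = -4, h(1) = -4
Characteristic equation: x² - x - 7 = 0.
Discriminant Δ = (1)² + 4·(7) = 29.
Roots r₁,₂ = (1 ± √29)/2, so r₁ = \frac{1}{2} + \frac{\sqrt{29}}{2}, r₂ = \frac{1}{2} - \frac{\sqrt{29}}{2}.
General solution: h(n) = A·r₁^n + B·r₂^n.
From the initial conditions, A + B = -4 and r₁A + r₂B = -4.
Since r₁ - r₂ = √29: A = (-4 - (-4)r₂)/√29 = -2 - \frac{2 \sqrt{29}}{29}, and B = -4 - A = -2 + \frac{2 \sqrt{29}}{29}.
So h(n) = \left(-2 - \frac{2 \sqrt{29}}{29}\right)\left(\frac{1}{2} + \frac{\sqrt{29}}{2}\right)^n + \left(-2 + \frac{2 \sqrt{29}}{29}\right)\left(\frac{1}{2} - \frac{\sqrt{29}}{2}\right)^n.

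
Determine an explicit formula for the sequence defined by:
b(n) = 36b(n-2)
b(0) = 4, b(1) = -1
Characteristic equation: x² - 36 = 0, which factors as (x - (6))(x - (-6)) = 0.
Roots r₁ = 6, r₂ = -6 (distinct).
General solution: b(n) = A·(6)^n + B·(-6)^n.
From b(0) = 4: A + B = 4.
From b(1) = -1: 6A - 6B = -1.
Solving: A = \frac{23}{12}, B = \frac{25}{12}.
So b(n) = \frac{25 \left(-6\right)^{n}}{12} + \frac{23 \cdot 6^{n}}{12}.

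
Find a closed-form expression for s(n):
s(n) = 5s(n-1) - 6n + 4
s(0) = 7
First-order linear with linear forcing.
Homogeneous solution: s_h(n) = A·(5)^n.
Try particular s_p(n) = pn + q. Substituting:
  pn + q = 5(p(n-1) + q) - 6n + 4.
Matching the n-coefficient: p = 5p - 6 ⇒ p = \frac{3}{2}.
Matching constants: q = -5p + 5q + 4 ⇒ q = \frac{7}{8}.
General: s(n) = A·(5)^n + \frac{3 n}{2} + \frac{7}{8}.
Apply s(0) = 7: A + \frac{7}{8} = 7 ⇒ A = \frac{49}{8}.
So s(n) = \frac{49 \cdot 5^{n}}{8} + \frac{3 n}{2} + \frac{7}{8}.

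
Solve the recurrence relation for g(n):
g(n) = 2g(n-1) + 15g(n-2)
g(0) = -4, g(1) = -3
Characteristic equation: x² - 2x - 15 = 0, which factors as (x - (5))(x - (-3)) = 0.
Roots r₁ = 5, r₂ = -3 (distinct).
General solution: g(n) = A·(5)^n + B·(-3)^n.
From g(0) = -4: A + B = -4.
From g(1) = -3: 5A - 3B = -3.
Solving: A = - \frac{15}{8}, B = - \frac{17}{8}.
So g(n) = - \frac{17 \left(-3\right)^{n}}{8} - \frac{15 \cdot 5^{n}}{8}.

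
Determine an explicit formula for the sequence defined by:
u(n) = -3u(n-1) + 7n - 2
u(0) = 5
First-order linear with linear forcing.
Homogeneous solution: u_h(n) = A·(-3)^n.
Try particular u_p(n) = pn + q. Substituting:
  pn + q = -3(p(n-1) + q) + 7n - 2.
Matching the n-coefficient: p = -3p + 7 ⇒ p = \frac{7}{4}.
Matching constants: q = 3p - 3q - 2 ⇒ q = \frac{13}{16}.
General: u(n) = A·(-3)^n + \frac{7 n}{4} + \frac{13}{16}.
Apply u(0) = 5: A + \frac{13}{16} = 5 ⇒ A = \frac{67}{16}.
So u(n) = \frac{67 \left(-3\right)^{n}}{16} + \frac{7 n}{4} + \frac{13}{16}.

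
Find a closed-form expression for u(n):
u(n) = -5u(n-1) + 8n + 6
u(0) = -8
First-order linear with linear forcing.
Homogeneous solution: u_h(n) = A·(-5)^n.
Try particular u_p(n) = pn + q. Substituting:
  pn + q = -5(p(n-1) + q) + 8n + 6.
Matching the n-coefficient: p = -5p + 8 ⇒ p = \frac{4}{3}.
Matching constants: q = 5p - 5q + 6 ⇒ q = \frac{19}{9}.
General: u(n) = A·(-5)^n + \frac{4 n}{3} + \frac{19}{9}.
Apply u(0) = -8: A + \frac{19}{9} = -8 ⇒ A = - \frac{91}{9}.
So u(n) = - \frac{91 \left(-5\right)^{n}}{9} + \frac{4 n}{3} + \frac{19}{9}.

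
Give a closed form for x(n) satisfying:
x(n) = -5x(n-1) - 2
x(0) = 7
First-order linear non-homogeneous.
Homogeneous solution: x_h(n) = A·(-5)^n.
Try constant particular solution x_p = K: K = -5K - 2 ⇒ K = - \frac{1}{3}.
General: x(n) = A·(-5)^n - \frac{1}{3}.
Apply x(0) = 7: A - \frac{1}{3} = 7 ⇒ A = \frac{22}{3}.
So x(n) = \frac{22 \left(-5\right)^{n}}{3} - \frac{1}{3}.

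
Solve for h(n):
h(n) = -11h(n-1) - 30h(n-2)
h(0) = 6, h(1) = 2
Characteristic equation: x² + 11x + 30 = 0, which factors as (x - (-6))(x - (-5)) = 0.
Roots r₁ = -6, r₂ = -5 (distinct).
General solution: h(n) = A·(-6)^n + B·(-5)^n.
From h(0) = 6: A + B = 6.
From h(1) = 2: -6A - 5B = 2.
Solving: A = -32, B = 38.
So h(n) = 38 \left(-5\right)^{n} - 32 \left(-6\right)^{n}.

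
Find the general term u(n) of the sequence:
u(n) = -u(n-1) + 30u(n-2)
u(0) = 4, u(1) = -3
Characteristic equation: x² + x - 30 = 0, which factors as (x - (5))(x - (-6)) = 0.
Roots r₁ = 5, r₂ = -6 (distinct).
General solution: u(n) = A·(5)^n + B·(-6)^n.
From u(0) = 4: A + B = 4.
From u(1) = -3: 5A - 6B = -3.
Solving: A = \frac{21}{11}, B = \frac{23}{11}.
So u(n) = \frac{23 \left(-6\right)^{n}}{11} + \frac{21 \cdot 5^{n}}{11}.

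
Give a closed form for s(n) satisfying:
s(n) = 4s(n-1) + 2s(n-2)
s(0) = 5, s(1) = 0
Characteristic equation: x² - 4x - 2 = 0.
Discriminant Δ = (4)² + 4·(2) = 24.
Roots r₁,₂ = (4 ± √24)/2, so r₁ = 2 + \sqrt{6}, r₂ = 2 - \sqrt{6}.
General solution: s(n) = A·r₁^n + B·r₂^n.
From the initial conditions, A + B = 5 and r₁A + r₂B = 0.
Since r₁ - r₂ = √24: A = (0 - (5)r₂)/√24 = \frac{5}{2} - \frac{5 \sqrt{6}}{6}, and B = 5 - A = \frac{5 \sqrt{6}}{6} + \frac{5}{2}.
So s(n) = \left(\frac{5}{2} - \frac{5 \sqrt{6}}{6}\right)\left(2 + \sqrt{6}\right)^n + \left(\frac{5 \sqrt{6}}{6} + \frac{5}{2}\right)\left(2 - \sqrt{6}\right)^n.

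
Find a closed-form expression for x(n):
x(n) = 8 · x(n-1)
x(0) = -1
Pure geometric recurrence with ratio 8.
By induction x(n) = x(0) · (8)^n = - 8^{n}.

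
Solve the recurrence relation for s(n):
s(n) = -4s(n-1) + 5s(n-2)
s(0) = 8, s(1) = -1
Characteristic equation: x² + 4x - 5 = 0, which factors as (x - (1))(x - (-5)) = 0.
Roots r₁ = 1, r₂ = -5 (distinct).
General solution: s(n) = A·(1)^n + B·(-5)^n.
From s(0) = 8: A + B = 8.
From s(1) = -1: A - 5B = -1.
Solving: A = \frac{13}{2}, B = \frac{3}{2}.
So s(n) = \frac{3 \left(-5\right)^{n}}{2} + \frac{13}{2}.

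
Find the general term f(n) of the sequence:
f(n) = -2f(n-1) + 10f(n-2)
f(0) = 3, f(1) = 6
Characteristic equation: x² + 2x - 10 = 0.
Discriminant Δ = (-2)² + 4·(10) = 44.
Roots r₁,₂ = (-2 ± √44)/2, so r₁ = -1 + \sqrt{11}, r₂ = - \sqrt{11} - 1.
General solution: f(n) = A·r₁^n + B·r₂^n.
From the initial conditions, A + B = 3 and r₁A + r₂B = 6.
Since r₁ - r₂ = √44: A = (6 - (3)r₂)/√44 = \frac{9 \sqrt{11}}{22} + \frac{3}{2}, and B = 3 - A = \frac{3}{2} - \frac{9 \sqrt{11}}{22}.
So f(n) = \left(\frac{9 \sqrt{11}}{22} + \frac{3}{2}\right)\left(-1 + \sqrt{11}\right)^n + \left(\frac{3}{2} - \frac{9 \sqrt{11}}{22}\right)\left(- \sqrt{11} - 1\right)^n.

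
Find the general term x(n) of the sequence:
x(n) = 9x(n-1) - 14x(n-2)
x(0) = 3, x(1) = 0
Characteristic equation: x² - 9x + 14 = 0, which factors as (x - (7))(x - (2)) = 0.
Roots r₁ = 7, r₂ = 2 (distinct).
General solution: x(n) = A·(7)^n + B·(2)^n.
From x(0) = 3: A + B = 3.
From x(1) = 0: 7A + 2B = 0.
Solving: A = - \frac{6}{5}, B = \frac{21}{5}.
So x(n) = \frac{21 \cdot 2^{n}}{5} - \frac{6 \cdot 7^{n}}{5}.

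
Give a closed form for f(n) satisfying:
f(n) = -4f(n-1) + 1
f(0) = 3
First-order linear non-homogeneous.
Homogeneous solution: f_h(n) = A·(-4)^n.
Try constant particular solution f_p = K: K = -4K + 1 ⇒ K = \frac{1}{5}.
General: f(n) = A·(-4)^n + \frac{1}{5}.
Apply f(0) = 3: A + \frac{1}{5} = 3 ⇒ A = \frac{14}{5}.
So f(n) = \frac{14 \left(-4\right)^{n}}{5} + \frac{1}{5}.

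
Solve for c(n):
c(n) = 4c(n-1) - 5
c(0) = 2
First-order linear non-homogeneous.
Homogeneous solution: c_h(n) = A·(4)^n.
Try constant particular solution c_p = K: K = 4K - 5 ⇒ K = \frac{5}{3}.
General: c(n) = A·(4)^n + \frac{5}{3}.
Apply c(0) = 2: A + \frac{5}{3} = 2 ⇒ A = \frac{1}{3}.
So c(n) = \frac{4^{n}}{3} + \frac{5}{3}.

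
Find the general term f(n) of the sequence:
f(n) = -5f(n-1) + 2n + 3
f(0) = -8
First-order linear with linear forcing.
Homogeneous solution: f_h(n) = A·(-5)^n.
Try particular f_p(n) = pn + q. Substituting:
  pn + q = -5(p(n-1) + q) + 2n + 3.
Matching the n-coefficient: p = -5p + 2 ⇒ p = \frac{1}{3}.
Matching constants: q = 5p - 5q + 3 ⇒ q = \frac{7}{9}.
General: f(n) = A·(-5)^n + \frac{n}{3} + \frac{7}{9}.
Apply f(0) = -8: A + \frac{7}{9} = -8 ⇒ A = - \frac{79}{9}.
So f(n) = - \frac{79 \left(-5\right)^{n}}{9} + \frac{n}{3} + \frac{7}{9}.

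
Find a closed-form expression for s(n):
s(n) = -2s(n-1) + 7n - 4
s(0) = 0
First-order linear with linear forcing.
Homogeneous solution: s_h(n) = A·(-2)^n.
Try particular s_p(n) = pn + q. Substituting:
  pn + q = -2(p(n-1) + q) + 7n - 4.
Matching the n-coefficient: p = -2p + 7 ⇒ p = \frac{7}{3}.
Matching constants: q = 2p - 2q - 4 ⇒ q = \frac{2}{9}.
General: s(n) = A·(-2)^n + \frac{7 n}{3} + \frac{2}{9}.
Apply s(0) = 0: A + \frac{2}{9} = 0 ⇒ A = - \frac{2}{9}.
So s(n) = - \frac{2 \left(-2\right)^{n}}{9} + \frac{7 n}{3} + \frac{2}{9}.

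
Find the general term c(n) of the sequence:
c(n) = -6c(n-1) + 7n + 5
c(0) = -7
First-order linear with linear forcing.
Homogeneous solution: c_h(n) = A·(-6)^n.
Try particular c_p(n) = pn + q. Substituting:
  pn + q = -6(p(n-1) + q) + 7n + 5.
Matching the n-coefficient: p = -6p + 7 ⇒ p = 1.
Matching constants: q = 6p - 6q + 5 ⇒ q = \frac{11}{7}.
General: c(n) = A·(-6)^n + n + \frac{11}{7}.
Apply c(0) = -7: A + \frac{11}{7} = -7 ⇒ A = - \frac{60}{7}.
So c(n) = - \frac{60 \left(-6\right)^{n}}{7} + n + \frac{11}{7}.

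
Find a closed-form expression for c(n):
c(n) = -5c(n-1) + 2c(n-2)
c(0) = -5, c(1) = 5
Characteristic equation: x² + 5x - 2 = 0.
Discriminant Δ = (-5)² + 4·(2) = 33.
Roots r₁,₂ = (-5 ± √33)/2, so r₁ = - \frac{5}{2} + \frac{\sqrt{33}}{2}, r₂ = - \frac{\sqrt{33}}{2} - \frac{5}{2}.
General solution: c(n) = A·r₁^n + B·r₂^n.
From the initial conditions, A + B = -5 and r₁A + r₂B = 5.
Since r₁ - r₂ = √33: A = (5 - (-5)r₂)/√33 = - \frac{5}{2} - \frac{5 \sqrt{33}}{22}, and B = -5 - A = - \frac{5}{2} + \frac{5 \sqrt{33}}{22}.
So c(n) = \left(- \frac{5}{2} - \frac{5 \sqrt{33}}{22}\right)\left(- \frac{5}{2} + \frac{\sqrt{33}}{2}\right)^n + \left(- \frac{5}{2} + \frac{5 \sqrt{33}}{22}\right)\left(- \frac{\sqrt{33}}{2} - \frac{5}{2}\right)^n.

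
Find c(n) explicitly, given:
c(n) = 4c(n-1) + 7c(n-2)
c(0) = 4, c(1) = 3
Characteristic equation: x² - 4x - 7 = 0.
Discriminant Δ = (4)² + 4·(7) = 44.
Roots r₁,₂ = (4 ± √44)/2, so r₁ = 2 + \sqrt{11}, r₂ = 2 - \sqrt{11}.
General solution: c(n) = A·r₁^n + B·r₂^n.
From the initial conditions, A + B = 4 and r₁A + r₂B = 3.
Since r₁ - r₂ = √44: A = (3 - (4)r₂)/√44 = 2 - \frac{5 \sqrt{11}}{22}, and B = 4 - A = \frac{5 \sqrt{11}}{22} + 2.
So c(n) = \left(2 - \frac{5 \sqrt{11}}{22}\right)\left(2 + \sqrt{11}\right)^n + \left(\frac{5 \sqrt{11}}{22} + 2\right)\left(2 - \sqrt{11}\right)^n.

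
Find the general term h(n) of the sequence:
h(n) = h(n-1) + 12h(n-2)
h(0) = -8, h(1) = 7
Characteristic equation: x² - x - 12 = 0, which factors as (x - (-3))(x - (4)) = 0.
Roots r₁ = -3, r₂ = 4 (distinct).
General solution: h(n) = A·(-3)^n + B·(4)^n.
From h(0) = -8: A + B = -8.
From h(1) = 7: -3A + 4B = 7.
Solving: A = - \frac{39}{7}, B = - \frac{17}{7}.
So h(n) = - \frac{39 \left(-3\right)^{n}}{7} - \frac{17 \cdot 4^{n}}{7}.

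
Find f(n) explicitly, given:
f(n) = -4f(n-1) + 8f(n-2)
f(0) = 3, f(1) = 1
Characteristic equation: x² + 4x - 8 = 0.
Discriminant Δ = (-4)² + 4·(8) = 48.
Roots r₁,₂ = (-4 ± √48)/2, so r₁ = -2 + 2 \sqrt{3}, r₂ = - 2 \sqrt{3} - 2.
General solution: f(n) = A·r₁^n + B·r₂^n.
From the initial conditions, A + B = 3 and r₁A + r₂B = 1.
Since r₁ - r₂ = √48: A = (1 - (3)r₂)/√48 = \frac{7 \sqrt{3}}{12} + \frac{3}{2}, and B = 3 - A = \frac{3}{2} - \frac{7 \sqrt{3}}{12}.
So f(n) = \left(\frac{7 \sqrt{3}}{12} + \frac{3}{2}\right)\left(-2 + 2 \sqrt{3}\right)^n + \left(\frac{3}{2} - \frac{7 \sqrt{3}}{12}\right)\left(- 2 \sqrt{3} - 2\right)^n.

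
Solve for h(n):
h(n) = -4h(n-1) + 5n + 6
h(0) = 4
First-order linear with linear forcing.
Homogeneous solution: h_h(n) = A·(-4)^n.
Try particular h_p(n) = pn + q. Substituting:
  pn + q = -4(p(n-1) + q) + 5n + 6.
Matching the n-coefficient: p = -4p + 5 ⇒ p = 1.
Matching constants: q = 4p - 4q + 6 ⇒ q = 2.
General: h(n) = A·(-4)^n + n + 2.
Apply h(0) = 4: A + 2 = 4 ⇒ A = 2.
So h(n) = 2 \left(-4\right)^{n} + n + 2.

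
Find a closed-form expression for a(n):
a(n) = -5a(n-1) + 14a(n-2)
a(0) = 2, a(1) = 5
Characteristic equation: x² + 5x - 14 = 0, which factors as (x - (2))(x - (-7)) = 0.
Roots r₁ = 2, r₂ = -7 (distinct).
General solution: a(n) = A·(2)^n + B·(-7)^n.
From a(0) = 2: A + B = 2.
From a(1) = 5: 2A - 7B = 5.
Solving: A = \frac{19}{9}, B = - \frac{1}{9}.
So a(n) = - \frac{\left(-7\right)^{n}}{9} + \frac{19 \cdot 2^{n}}{9}.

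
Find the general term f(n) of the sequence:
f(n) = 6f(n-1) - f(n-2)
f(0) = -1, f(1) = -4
Characteristic equation: x² - 6x + 1 = 0.
Discriminant Δ = (6)² + 4·(-1) = 32.
Roots r₁,₂ = (6 ± √32)/2, so r₁ = 2 \sqrt{2} + 3, r₂ = 3 - 2 \sqrt{2}.
General solution: f(n) = A·r₁^n + B·r₂^n.
From the initial conditions, A + B = -1 and r₁A + r₂B = -4.
Since r₁ - r₂ = √32: A = (-4 - (-1)r₂)/√32 = - \frac{1}{2} - \frac{\sqrt{2}}{8}, and B = -1 - A = - \frac{1}{2} + \frac{\sqrt{2}}{8}.
So f(n) = \left(- \frac{1}{2} - \frac{\sqrt{2}}{8}\right)\left(2 \sqrt{2} + 3\right)^n + \left(- \frac{1}{2} + \frac{\sqrt{2}}{8}\right)\left(3 - 2 \sqrt{2}\right)^n.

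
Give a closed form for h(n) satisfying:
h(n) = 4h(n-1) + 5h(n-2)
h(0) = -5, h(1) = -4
Characteristic equation: x² - 4x - 5 = 0, which factors as (x - (5))(x - (-1)) = 0.
Roots r₁ = 5, r₂ = -1 (distinct).
General solution: h(n) = A·(5)^n + B·(-1)^n.
From h(0) = -5: A + B = -5.
From h(1) = -4: 5A - B = -4.
Solving: A = - \frac{3}{2}, B = - \frac{7}{2}.
So h(n) = - \frac{7 \left(-1\right)^{n}}{2} - \frac{3 \cdot 5^{n}}{2}.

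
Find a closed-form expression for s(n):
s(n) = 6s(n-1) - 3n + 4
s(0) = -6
First-order linear with linear forcing.
Homogeneous solution: s_h(n) = A·(6)^n.
Try particular s_p(n) = pn + q. Substituting:
  pn + q = 6(p(n-1) + q) - 3n + 4.
Matching the n-coefficient: p = 6p - 3 ⇒ p = \frac{3}{5}.
Matching constants: q = -6p + 6q + 4 ⇒ q = - \frac{2}{25}.
General: s(n) = A·(6)^n + \frac{3 n}{5} - \frac{2}{25}.
Apply s(0) = -6: A - \frac{2}{25} = -6 ⇒ A = - \frac{148}{25}.
So s(n) = - \frac{148 \cdot 6^{n}}{25} + \frac{3 n}{5} - \frac{2}{25}.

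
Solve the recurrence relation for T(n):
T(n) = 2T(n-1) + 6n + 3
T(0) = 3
First-order linear with linear forcing.
Homogeneous solution: T_h(n) = A·(2)^n.
Try particular T_p(n) = pn + q. Substituting:
  pn + q = 2(p(n-1) + q) + 6n + 3.
Matching the n-coefficient: p = 2p + 6 ⇒ p = -6.
Matching constants: q = -2p + 2q + 3 ⇒ q = -15.
General: T(n) = A·(2)^n - 6 n - 15.
Apply T(0) = 3: A - 15 = 3 ⇒ A = 18.
So T(n) = 18 \cdot 2^{n} - 6 n - 15.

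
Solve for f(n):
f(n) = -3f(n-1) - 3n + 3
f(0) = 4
First-order linear with linear forcing.
Homogeneous solution: f_h(n) = A·(-3)^n.
Try particular f_p(n) = pn + q. Substituting:
  pn + q = -3(p(n-1) + q) - 3n + 3.
Matching the n-coefficient: p = -3p - 3 ⇒ p = - \frac{3}{4}.
Matching constants: q = 3p - 3q + 3 ⇒ q = \frac{3}{16}.
General: f(n) = A·(-3)^n - \frac{3 n}{4} + \frac{3}{16}.
Apply f(0) = 4: A + \frac{3}{16} = 4 ⇒ A = \frac{61}{16}.
So f(n) = \frac{61 \left(-3\right)^{n}}{16} - \frac{3 n}{4} + \frac{3}{16}.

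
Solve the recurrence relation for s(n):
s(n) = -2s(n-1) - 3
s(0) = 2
First-order linear non-homogeneous.
Homogeneous solution: s_h(n) = A·(-2)^n.
Try constant particular solution s_p = K: K = -2K - 3 ⇒ K = -1.
General: s(n) = A·(-2)^n - 1.
Apply s(0) = 2: A - 1 = 2 ⇒ A = 3.
So s(n) = 3 \left(-2\right)^{n} - 1.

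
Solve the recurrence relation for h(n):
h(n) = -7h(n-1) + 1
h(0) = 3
First-order linear non-homogeneous.
Homogeneous solution: h_h(n) = A·(-7)^n.
Try constant particular solution h_p = K: K = -7K + 1 ⇒ K = \frac{1}{8}.
General: h(n) = A·(-7)^n + \frac{1}{8}.
Apply h(0) = 3: A + \frac{1}{8} = 3 ⇒ A = \frac{23}{8}.
So h(n) = \frac{23 \left(-7\right)^{n}}{8} + \frac{1}{8}.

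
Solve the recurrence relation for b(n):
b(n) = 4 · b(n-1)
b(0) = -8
Pure geometric recurrence with ratio 4.
By induction b(n) = b(0) · (4)^n = - 8 \cdot 4^{n}.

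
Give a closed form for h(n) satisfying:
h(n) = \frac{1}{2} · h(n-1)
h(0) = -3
Pure geometric recurrence with ratio \frac{1}{2}.
By induction h(n) = h(0) · (\frac{1}{2})^n = - 3 \cdot 2^{- n}.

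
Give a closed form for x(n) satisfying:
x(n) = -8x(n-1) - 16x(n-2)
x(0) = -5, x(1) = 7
Characteristic equation: x² + 8x + 16 = 0, which is (x - (-4))².
Repeated root r = -4.
General solution: x(n) = (A + Bn)·(-4)^n.
From x(0) = -5: A = -5.
From x(1) = 7: (A + B)·(-4) = 7 ⇒ B = \frac{13}{4}.
So x(n) = \left(\frac{13 n}{4} - 5\right) \cdot (-4)^n.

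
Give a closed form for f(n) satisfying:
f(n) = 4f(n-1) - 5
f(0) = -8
First-order linear non-homogeneous.
Homogeneous solution: f_h(n) = A·(4)^n.
Try constant particular solution f_p = K: K = 4K - 5 ⇒ K = \frac{5}{3}.
General: f(n) = A·(4)^n + \frac{5}{3}.
Apply f(0) = -8: A + \frac{5}{3} = -8 ⇒ A = - \frac{29}{3}.
So f(n) = \frac{5}{3} - \frac{29 \cdot 4^{n}}{3}.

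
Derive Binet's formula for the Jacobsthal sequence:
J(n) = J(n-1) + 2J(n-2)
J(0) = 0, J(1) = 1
This is the Jacobsthal sequence.
Characteristic equation: x² - x - 2 = 0; roots r₁ = 2, r₂ = -1.
General: J(n) = A·r₁^n + B·r₂^n. Solving with J(0)=0, J(1)=1 gives A = \frac{1}{3}, B = - \frac{1}{3}.
So J(n) = - \frac{\left(-1\right)^{n}}{3} + \frac{2^{n}}{3}.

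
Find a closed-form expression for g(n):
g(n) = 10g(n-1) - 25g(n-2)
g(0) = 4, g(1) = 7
Characteristic equation: x² - 10x + 25 = 0, which is (x - (5))².
Repeated root r = 5.
General solution: g(n) = (A + Bn)·(5)^n.
From g(0) = 4: A = 4.
From g(1) = 7: (A + B)·(5) = 7 ⇒ B = - \frac{13}{5}.
So g(n) = \left(4 - \frac{13 n}{5}\right) \cdot (5)^n.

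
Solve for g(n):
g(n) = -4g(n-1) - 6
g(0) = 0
First-order linear non-homogeneous.
Homogeneous solution: g_h(n) = A·(-4)^n.
Try constant particular solution g_p = K: K = -4K - 6 ⇒ K = - \frac{6}{5}.
General: g(n) = A·(-4)^n - \frac{6}{5}.
Apply g(0) = 0: A - \frac{6}{5} = 0 ⇒ A = \frac{6}{5}.
So g(n) = \frac{6 \left(-4\right)^{n}}{5} - \frac{6}{5}.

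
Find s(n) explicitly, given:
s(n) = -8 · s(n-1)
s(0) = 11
Pure geometric recurrence with ratio -8.
By induction s(n) = s(0) · (-8)^n = 11 \left(-8\right)^{n}.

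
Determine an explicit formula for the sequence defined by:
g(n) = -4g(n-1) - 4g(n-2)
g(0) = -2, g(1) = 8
Characteristic equation: x² + 4x + 4 = 0, which is (x - (-2))².
Repeated root r = -2.
General solution: g(n) = (A + Bn)·(-2)^n.
From g(0) = -2: A = -2.
From g(1) = 8: (A + B)·(-2) = 8 ⇒ B = -2.
So g(n) = \left(- 2 n - 2\right) \cdot (-2)^n.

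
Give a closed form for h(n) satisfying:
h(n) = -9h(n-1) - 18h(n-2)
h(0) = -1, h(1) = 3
Characteristic equation: x² + 9x + 18 = 0, which factors as (x - (-6))(x - (-3)) = 0.
Roots r₁ = -6, r₂ = -3 (distinct).
General solution: h(n) = A·(-6)^n + B·(-3)^n.
From h(0) = -1: A + B = -1.
From h(1) = 3: -6A - 3B = 3.
Solving: A = 0, B = -1.
So h(n) = - \left(-3\right)^{n}.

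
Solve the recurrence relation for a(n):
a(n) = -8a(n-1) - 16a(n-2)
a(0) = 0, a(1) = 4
Characteristic equation: x² + 8x + 16 = 0, which is (x - (-4))².
Repeated root r = -4.
General solution: a(n) = (A + Bn)·(-4)^n.
From a(0) = 0: A = 0.
From a(1) = 4: (A + B)·(-4) = 4 ⇒ B = -1.
So a(n) = \left(- n\right) \cdot (-4)^n.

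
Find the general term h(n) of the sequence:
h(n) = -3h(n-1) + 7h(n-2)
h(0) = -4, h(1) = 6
Characteristic equation: x² + 3x - 7 = 0.
Discriminant Δ = (-3)² + 4·(7) = 37.
Roots r₁,₂ = (-3 ± √37)/2, so r₁ = - \frac{3}{2} + \frac{\sqrt{37}}{2}, r₂ = - \frac{\sqrt{37}}{2} - \frac{3}{2}.
General solution: h(n) = A·r₁^n + B·r₂^n.
From the initial conditions, A + B = -4 and r₁A + r₂B = 6.
Since r₁ - r₂ = √37: A = (6 - (-4)r₂)/√37 = -2, and B = -4 - A = -2.
So h(n) = \left(-2\right)\left(- \frac{3}{2} + \frac{\sqrt{37}}{2}\right)^n + \left(-2\right)\left(- \frac{\sqrt{37}}{2} - \frac{3}{2}\right)^n.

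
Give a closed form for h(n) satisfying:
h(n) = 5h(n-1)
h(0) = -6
This is a homogeneous first-order recurrence with ratio 5.
By induction h(n) = h(0) · (5)^n = - 6 \cdot 5^{n}.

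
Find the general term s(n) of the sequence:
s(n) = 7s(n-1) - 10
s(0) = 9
First-order linear non-homogeneous.
Homogeneous solution: s_h(n) = A·(7)^n.
Try constant particular solution s_p = K: K = 7K - 10 ⇒ K = \frac{5}{3}.
General: s(n) = A·(7)^n + \frac{5}{3}.
Apply s(0) = 9: A + \frac{5}{3} = 9 ⇒ A = \frac{22}{3}.
So s(n) = \frac{22 \cdot 7^{n}}{3} + \frac{5}{3}.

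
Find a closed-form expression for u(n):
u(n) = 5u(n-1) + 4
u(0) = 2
First-order linear non-homogeneous.
Homogeneous solution: u_h(n) = A·(5)^n.
Try constant particular solution u_p = K: K = 5K + 4 ⇒ K = -1.
General: u(n) = A·(5)^n - 1.
Apply u(0) = 2: A - 1 = 2 ⇒ A = 3.
So u(n) = 3 \cdot 5^{n} - 1.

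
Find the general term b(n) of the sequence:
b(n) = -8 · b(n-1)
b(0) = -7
Pure geometric recurrence with ratio -8.
By induction b(n) = b(0) · (-8)^n = - 7 \left(-8\right)^{n}.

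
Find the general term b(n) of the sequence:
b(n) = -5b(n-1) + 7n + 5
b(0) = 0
First-order linear with linear forcing.
Homogeneous solution: b_h(n) = A·(-5)^n.
Try particular b_p(n) = pn + q. Substituting:
  pn + q = -5(p(n-1) + q) + 7n + 5.
Matching the n-coefficient: p = -5p + 7 ⇒ p = \frac{7}{6}.
Matching constants: q = 5p - 5q + 5 ⇒ q = \frac{65}{36}.
General: b(n) = A·(-5)^n + \frac{7 n}{6} + \frac{65}{36}.
Apply b(0) = 0: A + \frac{65}{36} = 0 ⇒ A = - \frac{65}{36}.
So b(n) = - \frac{65 \left(-5\right)^{n}}{36} + \frac{7 n}{6} + \frac{65}{36}.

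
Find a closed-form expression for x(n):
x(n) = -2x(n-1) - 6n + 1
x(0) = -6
First-order linear with linear forcing.
Homogeneous solution: x_h(n) = A·(-2)^n.
Try particular x_p(n) = pn + q. Substituting:
  pn + q = -2(p(n-1) + q) - 6n + 1.
Matching the n-coefficient: p = -2p - 6 ⇒ p = -2.
Matching constants: q = 2p - 2q + 1 ⇒ q = -1.
General: x(n) = A·(-2)^n - 2 n - 1.
Apply x(0) = -6: A - 1 = -6 ⇒ A = -5.
So x(n) = - 5 \left(-2\right)^{n} - 2 n - 1.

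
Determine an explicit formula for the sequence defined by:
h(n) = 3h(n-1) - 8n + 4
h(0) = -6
First-order linear with linear forcing.
Homogeneous solution: h_h(n) = A·(3)^n.
Try particular h_p(n) = pn + q. Substituting:
  pn + q = 3(p(n-1) + q) - 8n + 4.
Matching the n-coefficient: p = 3p - 8 ⇒ p = 4.
Matching constants: q = -3p + 3q + 4 ⇒ q = 4.
General: h(n) = A·(3)^n + 4 n + 4.
Apply h(0) = -6: A + 4 = -6 ⇒ A = -10.
So h(n) = - 10 \cdot 3^{n} + 4 n + 4.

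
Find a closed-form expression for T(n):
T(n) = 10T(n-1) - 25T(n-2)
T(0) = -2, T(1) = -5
Characteristic equation: x² - 10x + 25 = 0, which is (x - (5))².
Repeated root r = 5.
General solution: T(n) = (A + Bn)·(5)^n.
From T(0) = -2: A = -2.
From T(1) = -5: (A + B)·(5) = -5 ⇒ B = 1.
So T(n) = \left(n - 2\right) \cdot (5)^n.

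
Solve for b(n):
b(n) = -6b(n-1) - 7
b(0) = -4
First-order linear non-homogeneous.
Homogeneous solution: b_h(n) = A·(-6)^n.
Try constant particular solution b_p = K: K = -6K - 7 ⇒ K = -1.
General: b(n) = A·(-6)^n - 1.
Apply b(0) = -4: A - 1 = -4 ⇒ A = -3.
So b(n) = - 3 \left(-6\right)^{n} - 1.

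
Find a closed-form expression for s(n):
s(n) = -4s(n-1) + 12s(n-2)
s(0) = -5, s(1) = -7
Characteristic equation: x² + 4x - 12 = 0, which factors as (x - (-6))(x - (2)) = 0.
Roots r₁ = -6, r₂ = 2 (distinct).
General solution: s(n) = A·(-6)^n + B·(2)^n.
From s(0) = -5: A + B = -5.
From s(1) = -7: -6A + 2B = -7.
Solving: A = - \frac{3}{8}, B = - \frac{37}{8}.
So s(n) = - \frac{3 \left(-6\right)^{n}}{8} - \frac{37 \cdot 2^{n}}{8}.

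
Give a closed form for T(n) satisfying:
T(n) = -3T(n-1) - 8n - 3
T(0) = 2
First-order linear with linear forcing.
Homogeneous solution: T_h(n) = A·(-3)^n.
Try particular T_p(n) = pn + q. Substituting:
  pn + q = -3(p(n-1) + q) - 8n - 3.
Matching the n-coefficient: p = -3p - 8 ⇒ p = -2.
Matching constants: q = 3p - 3q - 3 ⇒ q = - \frac{9}{4}.
General: T(n) = A·(-3)^n - 2 n - \frac{9}{4}.
Apply T(0) = 2: A - \frac{9}{4} = 2 ⇒ A = \frac{17}{4}.
So T(n) = \frac{17 \left(-3\right)^{n}}{4} - 2 n - \frac{9}{4}.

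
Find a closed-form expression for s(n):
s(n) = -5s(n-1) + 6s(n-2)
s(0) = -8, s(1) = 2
Characteristic equation: x² + 5x - 6 = 0, which factors as (x - (1))(x - (-6)) = 0.
Roots r₁ = 1, r₂ = -6 (distinct).
General solution: s(n) = A·(1)^n + B·(-6)^n.
From s(0) = -8: A + B = -8.
From s(1) = 2: A - 6B = 2.
Solving: A = - \frac{46}{7}, B = - \frac{10}{7}.
So s(n) = - \frac{10 \left(-6\right)^{n}}{7} - \frac{46}{7}.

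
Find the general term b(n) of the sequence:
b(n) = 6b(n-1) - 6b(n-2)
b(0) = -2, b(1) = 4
Characteristic equation: x² - 6x + 6 = 0.
Discriminant Δ = (6)² + 4·(-6) = 12.
Roots r₁,₂ = (6 ± √12)/2, so r₁ = \sqrt{3} + 3, r₂ = 3 - \sqrt{3}.
General solution: b(n) = A·r₁^n + B·r₂^n.
From the initial conditions, A + B = -2 and r₁A + r₂B = 4.
Since r₁ - r₂ = √12: A = (4 - (-2)r₂)/√12 = -1 + \frac{5 \sqrt{3}}{3}, and B = -2 - A = - \frac{5 \sqrt{3}}{3} - 1.
So b(n) = \left(-1 + \frac{5 \sqrt{3}}{3}\right)\left(\sqrt{3} + 3\right)^n + \left(- \frac{5 \sqrt{3}}{3} - 1\right)\left(3 - \sqrt{3}\right)^n.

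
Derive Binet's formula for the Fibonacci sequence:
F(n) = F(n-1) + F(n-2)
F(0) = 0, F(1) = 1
This is the Fibonacci sequence.
Characteristic equation: x² - x - 1 = 0; roots r₁ = \frac{1}{2} + \frac{\sqrt{5}}{2}, r₂ = \frac{1}{2} - \frac{\sqrt{5}}{2}.
General: F(n) = A·r₁^n + B·r₂^n. Solving with F(0)=0, F(1)=1 gives A = \frac{\sqrt{5}}{5}, B = - \frac{\sqrt{5}}{5}.
So F(n) = \frac{2^{- n} \sqrt{5} \left(- \left(1 - \sqrt{5}\right)^{n} + \left(1 + \sqrt{5}\right)^{n}\right)}{5}.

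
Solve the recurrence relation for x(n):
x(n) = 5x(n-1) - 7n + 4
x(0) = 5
First-order linear with linear forcing.
Homogeneous solution: x_h(n) = A·(5)^n.
Try particular x_p(n) = pn + q. Substituting:
  pn + q = 5(p(n-1) + q) - 7n + 4.
Matching the n-coefficient: p = 5p - 7 ⇒ p = \frac{7}{4}.
Matching constants: q = -5p + 5q + 4 ⇒ q = \frac{19}{16}.
General: x(n) = A·(5)^n + \frac{7 n}{4} + \frac{19}{16}.
Apply x(0) = 5: A + \frac{19}{16} = 5 ⇒ A = \frac{61}{16}.
So x(n) = \frac{61 \cdot 5^{n}}{16} + \frac{7 n}{4} + \frac{19}{16}.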